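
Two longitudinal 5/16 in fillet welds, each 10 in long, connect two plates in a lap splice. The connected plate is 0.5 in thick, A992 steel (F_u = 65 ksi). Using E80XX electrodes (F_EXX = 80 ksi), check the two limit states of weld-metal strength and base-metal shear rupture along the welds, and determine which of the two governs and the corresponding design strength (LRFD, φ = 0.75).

φR_n ≈ 159 kips (weld metal governs)

t_e = 0.707 × 0.3125 = 0.2209 in; L = 20 in.
Weld metal: φR_n = 0.75 × 0.6 × 80 × 0.2209 × 20 = 159.1 kips.
Base metal (shear rupture): φR_n = 0.75 × 0.6 × 65 × 0.5 × 20 = 292.5 kips.
Governing: weld metal.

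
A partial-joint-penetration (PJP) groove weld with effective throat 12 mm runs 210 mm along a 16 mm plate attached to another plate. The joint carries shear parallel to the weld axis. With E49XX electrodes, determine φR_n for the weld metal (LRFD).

E49XX → F_EXX = 490 MPa.
Effective throat (given) t_e = 12 mm.
A_we = 12 × 210 = 2520 mm².
F_nw = 0.6 F_EXX = 294 MPa.
φR_n = 0.75 × 294 × 2520 × 10⁻³ = 555.7 kN.

φR_n ≈ 556 kN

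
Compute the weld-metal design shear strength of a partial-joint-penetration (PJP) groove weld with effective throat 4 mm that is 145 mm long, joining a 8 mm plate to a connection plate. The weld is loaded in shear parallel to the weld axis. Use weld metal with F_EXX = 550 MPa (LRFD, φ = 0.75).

φR_n ≈ 144 kN

Effective throat (given) t_e = 4 mm.
A_we = 4 × 145 = 580 mm².
F_nw = 0.6 F_EXX = 330 MPa.
φR_n = 0.75 × 330 × 580 × 10⁻³ = 143.6 kN.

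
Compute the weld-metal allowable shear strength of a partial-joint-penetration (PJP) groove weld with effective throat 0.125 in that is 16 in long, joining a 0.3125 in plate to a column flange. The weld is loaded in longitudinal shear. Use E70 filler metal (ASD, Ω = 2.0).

R_n/Ω ≈ 42 kip

E70XX → F_EXX = 70 ksi.
Effective throat (given) t_e = 0.125 in.
A_we = 0.125 × 16 = 2 in².
F_nw = 0.6 F_EXX = 42 ksi.
R_n/Ω = (42 × 2) / 2.0 = 42 kip.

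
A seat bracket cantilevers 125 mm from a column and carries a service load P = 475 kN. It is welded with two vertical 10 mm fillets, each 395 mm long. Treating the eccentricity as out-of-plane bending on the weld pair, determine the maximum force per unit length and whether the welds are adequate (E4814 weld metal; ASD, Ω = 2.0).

f_max ≈ 1290 N/mm; NOT adequate

E48XX → F_EXX = 480 MPa.
L_w = 2 × 395 = 790 mm; section modulus (unit throat) S = 2 × L²/6 = 52010 mm².
Direct shear f_v = P/L_w = 475×10³/790 = 601.3 N/mm.
Moment M = P × e = 475×10³ × 125 = 59375000 N·mm; bending f_b = M/S = 1142 N/mm.
f_max = √(f_v² + f_b²) = √(601.3² + 1142²) = 1290 N/mm.
r_n/Ω = (1/2.0) × 0.6 × 480 × (0.707 × 10) = 1018 N/mm → NOT adequate.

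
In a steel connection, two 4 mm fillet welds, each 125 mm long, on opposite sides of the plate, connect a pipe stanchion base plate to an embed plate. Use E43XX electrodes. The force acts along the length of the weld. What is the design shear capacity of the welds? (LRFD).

φR_n ≈ 137 kN

E43XX → F_EXX = 430 MPa.
Effective throat t_e = 0.707 × 4 = 2.828 mm.
Total length L = 250 mm; A_we = 2.828 × 250 = 707 mm².
F_nw = 0.6 F_EXX = 0.6 × 430 = 258 MPa.
φR_n = 0.75 × 258 × 707 × 10⁻³ = 136.8 kN.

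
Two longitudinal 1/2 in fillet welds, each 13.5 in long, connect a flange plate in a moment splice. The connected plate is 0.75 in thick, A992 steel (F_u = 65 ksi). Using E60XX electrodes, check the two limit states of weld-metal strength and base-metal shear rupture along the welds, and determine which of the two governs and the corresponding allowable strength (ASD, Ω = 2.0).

R_n/Ω ≈ 172 kip (weld metal governs)

E60XX → F_EXX = 60 ksi.
t_e = 0.707 × 0.5 = 0.3535 in; L = 27 in.
Weld metal: R_n/Ω = (1/2.0) × 0.6 × 60 × 0.3535 × 27 = 171.8 kip.
Base metal (shear rupture): R_n/Ω = (1/2.0) × 0.6 × 65 × 0.75 × 27 = 394.9 kip.
Governing: weld metal.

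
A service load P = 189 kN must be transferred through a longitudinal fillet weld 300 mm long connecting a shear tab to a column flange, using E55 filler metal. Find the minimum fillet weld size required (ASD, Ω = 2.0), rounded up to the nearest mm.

w = 6 mm

E55XX → F_EXX = 550 MPa.
Total weld length L = 300 mm.
Required throat t_e = P × Ω / (0.6 F_EXX × L) = 189 × 2.0 / (0.6 × 550 × 300 × 10⁻³) = 3.818 mm.
Required leg w = t_e / 0.707 = 5.401 mm → use 6 mm.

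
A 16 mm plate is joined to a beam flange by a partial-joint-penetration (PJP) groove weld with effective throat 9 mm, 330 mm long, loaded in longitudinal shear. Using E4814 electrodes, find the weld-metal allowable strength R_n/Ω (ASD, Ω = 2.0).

R_n/Ω ≈ 428 kN

E48XX → F_EXX = 480 MPa.
Effective throat (given) t_e = 9 mm.
A_we = 9 × 330 = 2970 mm².
F_nw = 0.6 F_EXX = 288 MPa.
R_n/Ω = (288 × 2970) / 2.0 × 10⁻³ = 427.7 kN.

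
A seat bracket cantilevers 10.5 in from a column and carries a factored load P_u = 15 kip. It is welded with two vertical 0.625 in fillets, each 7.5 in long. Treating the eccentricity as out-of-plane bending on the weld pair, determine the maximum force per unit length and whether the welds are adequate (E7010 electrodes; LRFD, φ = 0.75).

E70XX → F_EXX = 70 ksi.
L_w = 2 × 7.5 = 15 in; section modulus (unit throat) S = 2 × L²/6 = 18.75 in².
Direct shear f_v = P/L_w = 15/15 = 1 kip/in.
Moment M = P × e = 15 × 10.5 = 157.5 kip·in; bending f_b = M/S = 8.4 kip/in.
f_max = √(f_v² + f_b²) = √(1² + 8.4²) = 8.459 kip/in.
φr_n = 0.75 × 0.6 × 70 × (0.707 × 0.625) = 13.92 kip/in → adequate.

f_max ≈ 8.46 kip/in; adequate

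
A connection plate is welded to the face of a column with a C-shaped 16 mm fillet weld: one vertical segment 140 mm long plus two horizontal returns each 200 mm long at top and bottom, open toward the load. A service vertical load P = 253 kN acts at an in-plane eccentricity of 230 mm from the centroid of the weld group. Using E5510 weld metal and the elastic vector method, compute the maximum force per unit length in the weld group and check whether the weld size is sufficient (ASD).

E55XX → F_EXX = 550 MPa.
Total weld length L_w = 540 mm. Treat welds as unit-width lines.
Centroid: x̄ = 2×200×100 / 540 = 74.07 mm from the vertical weld.
Polar moment about centroid: J = I_x + I_y = [140³/12 + 2×200×70²] + [140×74.07² + 2(200³/12 + 200×25.93²)] = 4559000 mm³.
Direct shear f_v = P/L_w = 253×10³ / 540 = 468.5 N/mm (vertical).
Torsion M = P·e = 253×10³ × 230 = 58190000 N·mm.
Critical point at (x, y) = (125.9, 70) from centroid. f_tx = M·y/J = 893.5 N/mm; f_ty = M·x/J = 1607 N/mm.
Resultant f_max = √[f_tx² + (f_v + f_ty)²] = √[893.5² + (468.5 + 1607)²] = 2260 N/mm.
Capacity per unit length: r_n/Ω = (1/2.0) × 0.6 × 550 × (0.707 × 16) = 1866 N/mm.
2260 > 1866 → NOT adequate.

f_max ≈ 2260 N/mm; NOT adequate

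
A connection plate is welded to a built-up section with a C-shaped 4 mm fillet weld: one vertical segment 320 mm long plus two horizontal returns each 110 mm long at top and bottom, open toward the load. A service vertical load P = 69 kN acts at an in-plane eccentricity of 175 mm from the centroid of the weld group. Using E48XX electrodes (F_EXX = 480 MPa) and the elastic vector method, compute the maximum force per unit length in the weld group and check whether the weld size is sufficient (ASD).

Total weld length L_w = 540 mm. Treat welds as unit-width lines.
Centroid: x̄ = 2×110×55 / 540 = 22.41 mm from the vertical weld.
Polar moment about centroid: J = I_x + I_y = [320³/12 + 2×110×160²] + [320×22.41² + 2(110³/12 + 110×32.59²)] = 8979000 mm³.
Direct shear f_v = P/L_w = 69×10³ / 540 = 127.8 N/mm (vertical).
Torsion M = P·e = 69×10³ × 175 = 12075000 N·mm.
Critical point at (x, y) = (87.59, 160) from centroid. f_tx = M·y/J = 215.2 N/mm; f_ty = M·x/J = 117.8 N/mm.
Resultant f_max = √[f_tx² + (f_v + f_ty)²] = √[215.2² + (127.8 + 117.8)²] = 326.5 N/mm.
Capacity per unit length: r_n/Ω = (1/2.0) × 0.6 × 480 × (0.707 × 4) = 407.2 N/mm.
326.5 ≤ 407.2 → adequate.

f_max ≈ 327 N/mm; adequate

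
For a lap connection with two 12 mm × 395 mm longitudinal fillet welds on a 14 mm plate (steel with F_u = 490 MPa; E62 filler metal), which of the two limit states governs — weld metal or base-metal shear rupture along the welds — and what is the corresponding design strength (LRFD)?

E62XX → F_EXX = 620 MPa.
t_e = 0.707 × 12 = 8.484 mm; L = 790 mm.
Weld metal: φR_n = 0.75 × 0.6 × 620 × 8.484 × 790 × 10⁻³ = 1870 kN.
Base metal (shear rupture): φR_n = 0.75 × 0.6 × 490 × 14 × 790 × 10⁻³ = 2439 kN.
Governing: weld metal.

φR_n ≈ 1870 kN (weld metal governs)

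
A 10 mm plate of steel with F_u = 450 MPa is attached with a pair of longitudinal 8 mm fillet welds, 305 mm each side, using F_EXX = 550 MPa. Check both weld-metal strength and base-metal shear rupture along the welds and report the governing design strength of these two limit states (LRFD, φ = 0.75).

t_e = 0.707 × 8 = 5.656 mm; L = 610 mm.
Weld metal: φR_n = 0.75 × 0.6 × 550 × 5.656 × 610 × 10⁻³ = 853.9 kN.
Base metal (shear rupture): φR_n = 0.75 × 0.6 × 450 × 10 × 610 × 10⁻³ = 1235 kN.
Governing: weld metal.

φR_n ≈ 854 kN (weld metal governs)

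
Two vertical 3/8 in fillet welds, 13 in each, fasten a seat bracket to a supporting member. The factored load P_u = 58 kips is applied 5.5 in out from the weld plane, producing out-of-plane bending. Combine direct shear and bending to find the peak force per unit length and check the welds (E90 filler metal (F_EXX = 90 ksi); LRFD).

L_w = 2 × 13 = 26 in; section modulus (unit throat) S = 2 × L²/6 = 56.33 in².
Direct shear f_v = P/L_w = 58/26 = 2.231 kip/in.
Moment M = P × e = 58 × 5.5 = 319 kip·in; bending f_b = M/S = 5.663 kip/in.
f_max = √(f_v² + f_b²) = √(2.231² + 5.663²) = 6.086 kip/in.
φr_n = 0.75 × 0.6 × 90 × (0.707 × 0.375) = 10.74 kip/in → adequate.

f_max ≈ 6.09 kip/in; adequate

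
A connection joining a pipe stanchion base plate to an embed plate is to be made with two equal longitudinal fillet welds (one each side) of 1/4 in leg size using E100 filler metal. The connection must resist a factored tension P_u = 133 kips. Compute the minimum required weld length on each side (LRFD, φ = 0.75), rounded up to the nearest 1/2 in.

E100XX → F_EXX = 100 ksi.
Throat t_e = 0.707 × 0.25 = 0.1767 in.
φr_n = 0.75 × 0.6 × 100 × 0.1767 = 7.954 kips/in.
L_req = P_u / φr_n = 133 / 7.954 = 16.72 in total.
Per side: 16.72 / 2 = 8.361 in.
Round up → use L = 8.5 in on each side.

L = 8.5 in on each side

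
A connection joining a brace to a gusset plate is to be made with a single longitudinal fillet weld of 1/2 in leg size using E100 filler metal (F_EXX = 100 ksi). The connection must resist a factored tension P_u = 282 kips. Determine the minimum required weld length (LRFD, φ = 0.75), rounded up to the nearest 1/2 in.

Throat t_e = 0.707 × 0.5 = 0.3535 in.
φr_n = 0.75 × 0.6 × 100 × 0.3535 = 15.91 kips/in.
L_req = P_u / φr_n = 282 / 15.91 = 17.73 in total.
Round up → use L = 18 in.

L = 18 in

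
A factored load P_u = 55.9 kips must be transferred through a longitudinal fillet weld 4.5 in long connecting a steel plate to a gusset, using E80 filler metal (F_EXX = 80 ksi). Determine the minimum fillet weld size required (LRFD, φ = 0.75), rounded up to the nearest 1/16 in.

Total weld length L = 4.5 in.
Required throat t_e = P_u / (φ × 0.6 F_EXX × L) = 55.9 / (0.75 × 0.6 × 80 × 4.5) = 0.3451 in.
Required leg w = t_e / 0.707 = 0.4881 in → use 1/2 in.

w = 1/2 in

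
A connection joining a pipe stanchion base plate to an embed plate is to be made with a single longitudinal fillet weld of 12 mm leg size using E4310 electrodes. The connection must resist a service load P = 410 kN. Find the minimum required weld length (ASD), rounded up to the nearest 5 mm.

L = 375 mm

E43XX → F_EXX = 430 MPa.
Throat t_e = 0.707 × 12 = 8.484 mm.
r_n/Ω = (0.6 × 430 × 8.484) / 2.0 = 1094 N/mm = 1.094 kN/mm.
L_req = P / (r_n/Ω) = 410 / 1.094 = 374.6 mm total.
Round up → use L = 375 mm.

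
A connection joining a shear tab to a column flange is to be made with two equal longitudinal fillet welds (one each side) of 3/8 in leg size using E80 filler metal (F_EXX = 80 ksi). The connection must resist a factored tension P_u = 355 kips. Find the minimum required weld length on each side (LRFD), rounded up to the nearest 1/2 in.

Throat t_e = 0.707 × 0.375 = 0.2651 in.
φr_n = 0.75 × 0.6 × 80 × 0.2651 = 9.544 kips/in.
L_req = P_u / φr_n = 355 / 9.544 = 37.19 in total.
Per side: 37.19 / 2 = 18.6 in.
Round up → use L = 19 in on each side.

L = 19 in on each side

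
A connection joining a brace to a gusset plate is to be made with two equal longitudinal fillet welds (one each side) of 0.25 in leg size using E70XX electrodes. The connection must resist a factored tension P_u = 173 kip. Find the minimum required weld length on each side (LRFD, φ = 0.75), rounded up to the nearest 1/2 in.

L = 16 in on each side

E70XX → F_EXX = 70 ksi.
Throat t_e = 0.707 × 0.25 = 0.1767 in.
φr_n = 0.75 × 0.6 × 70 × 0.1767 = 5.568 kip/in.
L_req = P_u / φr_n = 173 / 5.568 = 31.07 in total.
Per side: 31.07 / 2 = 15.54 in.
Round up → use L = 16 in on each side.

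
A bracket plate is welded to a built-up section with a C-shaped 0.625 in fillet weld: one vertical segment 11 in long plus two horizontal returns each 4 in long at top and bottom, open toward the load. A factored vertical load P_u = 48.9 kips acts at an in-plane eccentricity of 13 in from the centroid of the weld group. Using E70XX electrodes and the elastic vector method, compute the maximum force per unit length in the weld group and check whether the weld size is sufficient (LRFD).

f_max ≈ 12 kip/in; adequate

E70XX → F_EXX = 70 ksi.
Total weld length L_w = 19 in. Treat welds as unit-width lines.
Centroid: x̄ = 2×4×2 / 19 = 0.8421 in from the vertical weld.
Polar moment about centroid: J = I_x + I_y = [11³/12 + 2×4×5.5²] + [11×0.8421² + 2(4³/12 + 4×1.158²)] = 382.1 in³.
Direct shear f_v = P/L_w = 48.9 / 19 = 2.574 kip/in (vertical).
Torsion M = P·e = 48.9 × 13 = 635.7 kip·in.
Critical point at (x, y) = (3.158, 5.5) from centroid. f_tx = M·y/J = 9.15 kip/in; f_ty = M·x/J = 5.254 kip/in.
Resultant f_max = √[f_tx² + (f_v + f_ty)²] = √[9.15² + (2.574 + 5.254)²] = 12.04 kip/in.
Capacity per unit length: φr_n = 0.75 × 0.6 × 70 × (0.707 × 0.625) = 13.92 kip/in.
12.04 ≤ 13.92 → adequate.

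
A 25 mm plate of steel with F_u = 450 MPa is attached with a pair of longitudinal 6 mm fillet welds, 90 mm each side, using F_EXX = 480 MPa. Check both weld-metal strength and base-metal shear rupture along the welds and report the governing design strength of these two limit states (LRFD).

φR_n ≈ 165 kN (weld metal governs)

t_e = 0.707 × 6 = 4.242 mm; L = 180 mm.
Weld metal: φR_n = 0.75 × 0.6 × 480 × 4.242 × 180 × 10⁻³ = 164.9 kN.
Base metal (shear rupture): φR_n = 0.75 × 0.6 × 450 × 25 × 180 × 10⁻³ = 911.2 kN.
Governing: weld metal.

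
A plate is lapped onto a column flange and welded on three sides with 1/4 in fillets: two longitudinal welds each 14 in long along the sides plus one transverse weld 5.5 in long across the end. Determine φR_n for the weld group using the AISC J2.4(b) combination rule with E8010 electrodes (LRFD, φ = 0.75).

φR_n ≈ 213 kips

E80XX → F_EXX = 80 ksi.
t_e = 0.707 × 0.25 = 0.1767 in.
R_nwl = 0.6 × 80 × 0.1767 × 28 = 237.6 kips (longitudinal, 2 welds).
R_nwt = 0.6 × 80 × 0.1767 × 5.5 = 46.66 kips (transverse, base value).
(i) R_nwl + R_nwt = 284.2 kips; (ii) 0.85 R_nwl + 1.5 R_nwt = 271.9 kips.
R_n = max = 284.2 kips [governs: (i)]; φR_n = 213.2 kips.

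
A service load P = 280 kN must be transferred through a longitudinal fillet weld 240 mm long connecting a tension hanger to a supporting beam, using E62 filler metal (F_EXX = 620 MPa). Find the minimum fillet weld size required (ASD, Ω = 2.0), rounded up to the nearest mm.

Total weld length L = 240 mm.
Required throat t_e = P × Ω / (0.6 F_EXX × L) = 280 × 2.0 / (0.6 × 620 × 240 × 10⁻³) = 6.272 mm.
Required leg w = t_e / 0.707 = 8.872 mm → use 9 mm.

w = 9 mm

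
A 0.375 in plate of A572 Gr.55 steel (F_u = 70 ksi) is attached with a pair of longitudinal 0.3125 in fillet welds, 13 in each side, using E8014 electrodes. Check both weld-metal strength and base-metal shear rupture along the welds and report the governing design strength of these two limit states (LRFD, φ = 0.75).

φR_n ≈ 207 kip (weld metal governs)

E80XX → F_EXX = 80 ksi.
t_e = 0.707 × 0.3125 = 0.2209 in; L = 26 in.
Weld metal: φR_n = 0.75 × 0.6 × 80 × 0.2209 × 26 = 206.8 kip.
Base metal (shear rupture): φR_n = 0.75 × 0.6 × 70 × 0.375 × 26 = 307.1 kip.
Governing: weld metal.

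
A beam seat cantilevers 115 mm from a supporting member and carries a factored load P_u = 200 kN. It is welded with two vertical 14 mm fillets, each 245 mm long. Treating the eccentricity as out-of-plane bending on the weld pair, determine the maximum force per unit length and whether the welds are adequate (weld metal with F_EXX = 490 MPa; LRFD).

L_w = 2 × 245 = 490 mm; section modulus (unit throat) S = 2 × L²/6 = 20010 mm².
Direct shear f_v = P/L_w = 200×10³/490 = 408.2 N/mm.
Moment M = P × e = 200×10³ × 115 = 23000000 N·mm; bending f_b = M/S = 1150 N/mm.
f_max = √(f_v² + f_b²) = √(408.2² + 1150²) = 1220 N/mm.
φr_n = 0.75 × 0.6 × 490 × (0.707 × 14) = 2183 N/mm → adequate.

f_max ≈ 1220 N/mm; adequate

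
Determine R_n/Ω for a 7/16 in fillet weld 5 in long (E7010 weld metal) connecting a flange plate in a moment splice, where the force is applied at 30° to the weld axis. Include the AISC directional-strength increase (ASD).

E70XX → F_EXX = 70 ksi.
t_e = 0.707 × 0.4375 = 0.3093 in; A_we = 0.3093 × 5 = 1.547 in².
Directional factor: 1.0 + 0.5 sin^1.5(30°) = 1.177.
F_nw = 0.6 × 70 × 1.177 = 49.42 ksi.
R_n/Ω = (49.42 × 1.547) / 2.0 = 38.22 kips.

R_n/Ω ≈ 38.2 kips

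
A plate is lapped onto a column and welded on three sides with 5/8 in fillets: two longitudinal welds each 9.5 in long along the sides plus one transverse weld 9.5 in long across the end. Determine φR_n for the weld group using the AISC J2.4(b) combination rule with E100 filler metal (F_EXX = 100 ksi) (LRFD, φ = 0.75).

φR_n ≈ 604 kip

t_e = 0.707 × 0.625 = 0.4419 in.
R_nwl = 0.6 × 100 × 0.4419 × 19 = 503.7 kip (longitudinal, 2 welds).
R_nwt = 0.6 × 100 × 0.4419 × 9.5 = 251.9 kip (transverse, base value).
(i) R_nwl + R_nwt = 755.6 kip; (ii) 0.85 R_nwl + 1.5 R_nwt = 806 kip.
R_n = max = 806 kip [governs: (ii)]; φR_n = 604.5 kip.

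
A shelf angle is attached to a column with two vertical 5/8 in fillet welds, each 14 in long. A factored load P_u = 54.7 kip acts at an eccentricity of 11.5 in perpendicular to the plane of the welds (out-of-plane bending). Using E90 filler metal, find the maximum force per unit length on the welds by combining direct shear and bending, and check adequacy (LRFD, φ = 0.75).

f_max ≈ 9.82 kip/in; adequate

E90XX → F_EXX = 90 ksi.
L_w = 2 × 14 = 28 in; section modulus (unit throat) S = 2 × L²/6 = 65.33 in².
Direct shear f_v = P/L_w = 54.7/28 = 1.954 kip/in.
Moment M = P × e = 54.7 × 11.5 = 629.05 kip·in; bending f_b = M/S = 9.628 kip/in.
f_max = √(f_v² + f_b²) = √(1.954² + 9.628²) = 9.825 kip/in.
φr_n = 0.75 × 0.6 × 90 × (0.707 × 0.625) = 17.9 kip/in → adequate.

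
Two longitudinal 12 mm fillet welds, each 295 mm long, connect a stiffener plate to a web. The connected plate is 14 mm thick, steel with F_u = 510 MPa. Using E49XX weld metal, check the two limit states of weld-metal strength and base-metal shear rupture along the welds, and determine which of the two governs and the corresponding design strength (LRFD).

φR_n ≈ 1100 kN (weld metal governs)

E49XX → F_EXX = 490 MPa.
t_e = 0.707 × 12 = 8.484 mm; L = 590 mm.
Weld metal: φR_n = 0.75 × 0.6 × 490 × 8.484 × 590 × 10⁻³ = 1104 kN.
Base metal (shear rupture): φR_n = 0.75 × 0.6 × 510 × 14 × 590 × 10⁻³ = 1896 kN.
Governing: weld metal.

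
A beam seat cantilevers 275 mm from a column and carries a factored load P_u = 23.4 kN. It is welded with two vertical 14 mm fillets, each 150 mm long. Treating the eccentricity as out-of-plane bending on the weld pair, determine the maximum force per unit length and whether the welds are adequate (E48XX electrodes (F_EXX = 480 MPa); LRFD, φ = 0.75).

L_w = 2 × 150 = 300 mm; section modulus (unit throat) S = 2 × L²/6 = 7500 mm².
Direct shear f_v = P/L_w = 23.4×10³/300 = 78 N/mm.
Moment M = P × e = 23.4×10³ × 275 = 6435000 N·mm; bending f_b = M/S = 858 N/mm.
f_max = √(f_v² + f_b²) = √(78² + 858²) = 861.5 N/mm.
φr_n = 0.75 × 0.6 × 480 × (0.707 × 14) = 2138 N/mm → adequate.

f_max ≈ 862 N/mm; adequate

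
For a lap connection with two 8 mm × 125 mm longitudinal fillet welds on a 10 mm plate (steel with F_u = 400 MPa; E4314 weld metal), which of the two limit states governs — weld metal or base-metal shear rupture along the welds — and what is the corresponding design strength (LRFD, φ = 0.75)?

E43XX → F_EXX = 430 MPa.
t_e = 0.707 × 8 = 5.656 mm; L = 250 mm.
Weld metal: φR_n = 0.75 × 0.6 × 430 × 5.656 × 250 × 10⁻³ = 273.6 kN.
Base metal (shear rupture): φR_n = 0.75 × 0.6 × 400 × 10 × 250 × 10⁻³ = 450 kN.
Governing: weld metal.

φR_n ≈ 274 kN (weld metal governs)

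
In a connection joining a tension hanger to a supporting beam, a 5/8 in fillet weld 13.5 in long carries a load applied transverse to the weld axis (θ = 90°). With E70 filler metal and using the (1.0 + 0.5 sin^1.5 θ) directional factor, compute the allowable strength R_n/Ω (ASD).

E70XX → F_EXX = 70 ksi.
t_e = 0.707 × 0.625 = 0.4419 in; A_we = 0.4419 × 13.5 = 5.965 in².
Directional factor: 1.0 + 0.5 sin^1.5(90°) = 1.5.
F_nw = 0.6 × 70 × 1.5 = 63 ksi.
R_n/Ω = (63 × 5.965) / 2.0 = 187.9 kips.

R_n/Ω ≈ 188 kips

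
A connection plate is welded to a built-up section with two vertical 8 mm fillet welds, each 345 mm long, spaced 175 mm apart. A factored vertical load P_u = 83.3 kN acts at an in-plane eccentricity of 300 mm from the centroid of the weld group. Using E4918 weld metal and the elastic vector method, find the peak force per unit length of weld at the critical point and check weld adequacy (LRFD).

E49XX → F_EXX = 490 MPa.
Total weld length L_w = 690 mm. Treat welds as unit-width lines.
Polar moment about centroid: J = 2[d³/12 + d(b/2)²] = 2[345³/12 + 345×87.5²] = 12130000 mm³.
Direct shear f_v = P/L_w = 83.3×10³ / 690 = 120.7 N/mm (vertical).
Torsion M = P·e = 83.3×10³ × 300 = 24990000 N·mm.
Critical point at (x, y) = (87.5, 172.5) from centroid. f_tx = M·y/J = 355.5 N/mm; f_ty = M·x/J = 180.3 N/mm.
Resultant f_max = √[f_tx² + (f_v + f_ty)²] = √[355.5² + (120.7 + 180.3)²] = 465.8 N/mm.
Capacity per unit length: φr_n = 0.75 × 0.6 × 490 × (0.707 × 8) = 1247 N/mm.
465.8 ≤ 1247 → adequate.

f_max ≈ 466 N/mm; adequate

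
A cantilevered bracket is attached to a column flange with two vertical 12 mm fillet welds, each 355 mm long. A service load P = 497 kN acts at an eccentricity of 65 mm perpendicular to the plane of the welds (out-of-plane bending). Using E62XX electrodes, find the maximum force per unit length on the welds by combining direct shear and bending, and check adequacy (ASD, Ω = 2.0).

E62XX → F_EXX = 620 MPa.
L_w = 2 × 355 = 710 mm; section modulus (unit throat) S = 2 × L²/6 = 42010 mm².
Direct shear f_v = P/L_w = 497×10³/710 = 700 N/mm.
Moment M = P × e = 497×10³ × 65 = 32305000 N·mm; bending f_b = M/S = 769 N/mm.
f_max = √(f_v² + f_b²) = √(700² + 769²) = 1040 N/mm.
r_n/Ω = (1/2.0) × 0.6 × 620 × (0.707 × 12) = 1578 N/mm → adequate.

f_max ≈ 1040 N/mm; adequate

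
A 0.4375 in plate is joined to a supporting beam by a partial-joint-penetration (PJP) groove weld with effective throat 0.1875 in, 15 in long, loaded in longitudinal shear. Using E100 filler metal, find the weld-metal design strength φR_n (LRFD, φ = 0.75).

E100XX → F_EXX = 100 ksi.
Effective throat (given) t_e = 0.1875 in.
A_we = 0.1875 × 15 = 2.812 in².
F_nw = 0.6 F_EXX = 60 ksi.
φR_n = 0.75 × 60 × 2.812 = 126.6 kips.

φR_n ≈ 127 kips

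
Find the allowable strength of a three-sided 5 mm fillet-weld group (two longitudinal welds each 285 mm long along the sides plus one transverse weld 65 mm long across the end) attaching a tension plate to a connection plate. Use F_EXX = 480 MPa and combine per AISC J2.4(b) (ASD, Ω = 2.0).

R_n/Ω ≈ 323 kN

t_e = 0.707 × 5 = 3.535 mm.
R_nwl = 0.6 × 480 × 3.535 × 570 × 10⁻³ = 580.3 kN (longitudinal, 2 welds).
R_nwt = 0.6 × 480 × 3.535 × 65 × 10⁻³ = 66.18 kN (transverse, base value).
(i) R_nwl + R_nwt = 646.5 kN; (ii) 0.85 R_nwl + 1.5 R_nwt = 592.5 kN.
R_n = max = 646.5 kN [governs: (i)]; R_n/Ω = 323.2 kN.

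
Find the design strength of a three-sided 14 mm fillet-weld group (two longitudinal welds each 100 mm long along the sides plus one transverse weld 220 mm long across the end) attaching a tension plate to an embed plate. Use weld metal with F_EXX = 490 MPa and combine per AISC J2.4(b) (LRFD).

φR_n ≈ 1090 kN

t_e = 0.707 × 14 = 9.898 mm.
R_nwl = 0.6 × 490 × 9.898 × 200 × 10⁻³ = 582 kN (longitudinal, 2 welds).
R_nwt = 0.6 × 490 × 9.898 × 220 × 10⁻³ = 640.2 kN (transverse, base value).
(i) R_nwl + R_nwt = 1222 kN; (ii) 0.85 R_nwl + 1.5 R_nwt = 1455 kN.
R_n = max = 1455 kN [governs: (ii)]; φR_n = 1091 kN.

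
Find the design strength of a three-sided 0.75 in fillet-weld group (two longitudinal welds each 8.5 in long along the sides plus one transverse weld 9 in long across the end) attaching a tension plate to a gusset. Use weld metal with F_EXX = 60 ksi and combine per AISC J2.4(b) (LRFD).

t_e = 0.707 × 0.75 = 0.5302 in.
R_nwl = 0.6 × 60 × 0.5302 × 17 = 324.5 kips (longitudinal, 2 welds).
R_nwt = 0.6 × 60 × 0.5302 × 9 = 171.8 kips (transverse, base value).
(i) R_nwl + R_nwt = 496.3 kips; (ii) 0.85 R_nwl + 1.5 R_nwt = 533.5 kips.
R_n = max = 533.5 kips [governs: (ii)]; φR_n = 400.2 kips.

φR_n ≈ 400 kips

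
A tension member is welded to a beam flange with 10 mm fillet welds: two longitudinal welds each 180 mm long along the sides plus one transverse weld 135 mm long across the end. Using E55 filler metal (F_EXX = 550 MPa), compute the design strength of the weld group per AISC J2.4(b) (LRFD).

t_e = 0.707 × 10 = 7.07 mm.
R_nwl = 0.6 × 550 × 7.07 × 360 × 10⁻³ = 839.9 kN (longitudinal, 2 welds).
R_nwt = 0.6 × 550 × 7.07 × 135 × 10⁻³ = 315 kN (transverse, base value).
(i) R_nwl + R_nwt = 1155 kN; (ii) 0.85 R_nwl + 1.5 R_nwt = 1186 kN.
R_n = max = 1186 kN [governs: (ii)]; φR_n = 889.8 kN.

φR_n ≈ 890 kN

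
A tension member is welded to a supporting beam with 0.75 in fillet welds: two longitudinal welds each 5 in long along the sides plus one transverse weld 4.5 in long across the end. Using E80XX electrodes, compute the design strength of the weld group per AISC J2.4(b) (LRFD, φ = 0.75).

E80XX → F_EXX = 80 ksi.
t_e = 0.707 × 0.75 = 0.5302 in.
R_nwl = 0.6 × 80 × 0.5302 × 10 = 254.5 kip (longitudinal, 2 welds).
R_nwt = 0.6 × 80 × 0.5302 × 4.5 = 114.5 kip (transverse, base value).
(i) R_nwl + R_nwt = 369.1 kip; (ii) 0.85 R_nwl + 1.5 R_nwt = 388.1 kip.
R_n = max = 388.1 kip [governs: (ii)]; φR_n = 291.1 kip.

φR_n ≈ 291 kip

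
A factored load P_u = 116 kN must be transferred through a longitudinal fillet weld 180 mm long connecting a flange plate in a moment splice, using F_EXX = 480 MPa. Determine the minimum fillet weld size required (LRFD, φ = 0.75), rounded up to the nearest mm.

Total weld length L = 180 mm.
Required throat t_e = P_u / (φ × 0.6 F_EXX × L) = 116 / (0.75 × 0.6 × 480 × 180 × 10⁻³) = 2.984 mm.
Required leg w = t_e / 0.707 = 4.22 mm → use 5 mm.

w = 5 mm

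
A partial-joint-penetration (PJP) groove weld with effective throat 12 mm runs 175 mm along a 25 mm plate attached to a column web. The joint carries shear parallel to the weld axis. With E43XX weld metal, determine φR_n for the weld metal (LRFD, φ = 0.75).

E43XX → F_EXX = 430 MPa.
Effective throat (given) t_e = 12 mm.
A_we = 12 × 175 = 2100 mm².
F_nw = 0.6 F_EXX = 258 MPa.
φR_n = 0.75 × 258 × 2100 × 10⁻³ = 406.3 kN.

φR_n ≈ 406 kN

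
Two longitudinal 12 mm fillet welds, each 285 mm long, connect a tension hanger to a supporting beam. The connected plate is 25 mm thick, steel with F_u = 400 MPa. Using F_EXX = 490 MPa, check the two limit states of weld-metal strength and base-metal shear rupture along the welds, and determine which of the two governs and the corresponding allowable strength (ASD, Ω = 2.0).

R_n/Ω ≈ 711 kN (weld metal governs)

t_e = 0.707 × 12 = 8.484 mm; L = 570 mm.
Weld metal: R_n/Ω = (1/2.0) × 0.6 × 490 × 8.484 × 570 × 10⁻³ = 710.9 kN.
Base metal (shear rupture): R_n/Ω = (1/2.0) × 0.6 × 400 × 25 × 570 × 10⁻³ = 1710 kN.
Governing: weld metal.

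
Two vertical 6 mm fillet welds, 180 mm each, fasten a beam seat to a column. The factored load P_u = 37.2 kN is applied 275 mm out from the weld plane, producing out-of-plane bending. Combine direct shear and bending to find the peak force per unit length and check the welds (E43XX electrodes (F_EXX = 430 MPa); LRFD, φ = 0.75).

L_w = 2 × 180 = 360 mm; section modulus (unit throat) S = 2 × L²/6 = 10800 mm².
Direct shear f_v = P/L_w = 37.2×10³/360 = 103.3 N/mm.
Moment M = P × e = 37.2×10³ × 275 = 10230000 N·mm; bending f_b = M/S = 947.2 N/mm.
f_max = √(f_v² + f_b²) = √(103.3² + 947.2²) = 952.8 N/mm.
φr_n = 0.75 × 0.6 × 430 × (0.707 × 6) = 820.8 N/mm → NOT adequate.

f_max ≈ 953 N/mm; NOT adequate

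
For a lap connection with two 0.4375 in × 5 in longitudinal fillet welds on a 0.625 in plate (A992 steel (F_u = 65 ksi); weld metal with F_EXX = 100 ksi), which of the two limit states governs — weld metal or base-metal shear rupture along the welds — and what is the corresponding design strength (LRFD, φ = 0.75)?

t_e = 0.707 × 0.4375 = 0.3093 in; L = 10 in.
Weld metal: φR_n = 0.75 × 0.6 × 100 × 0.3093 × 10 = 139.2 kip.
Base metal (shear rupture): φR_n = 0.75 × 0.6 × 65 × 0.625 × 10 = 182.8 kip.
Governing: weld metal.

φR_n ≈ 139 kip (weld metal governs)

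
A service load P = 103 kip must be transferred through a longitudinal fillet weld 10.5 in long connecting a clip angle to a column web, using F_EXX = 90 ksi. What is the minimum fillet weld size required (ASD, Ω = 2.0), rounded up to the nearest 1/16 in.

Total weld length L = 10.5 in.
Required throat t_e = P × Ω / (0.6 F_EXX × L) = 103 × 2.0 / (0.6 × 90 × 10.5) = 0.3633 in.
Required leg w = t_e / 0.707 = 0.5139 in → use 9/16 in.

w = 9/16 in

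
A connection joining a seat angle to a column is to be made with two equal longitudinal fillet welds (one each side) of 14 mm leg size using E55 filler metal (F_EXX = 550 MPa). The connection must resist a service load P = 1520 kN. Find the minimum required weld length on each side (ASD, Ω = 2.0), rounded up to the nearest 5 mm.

Throat t_e = 0.707 × 14 = 9.898 mm.
r_n/Ω = (0.6 × 550 × 9.898) / 2.0 = 1633 N/mm = 1.633 kN/mm.
L_req = P / (r_n/Ω) = 1520 / 1.633 = 930.7 mm total.
Per side: 930.7 / 2 = 465.4 mm.
Round up → use L = 470 mm on each side.

L = 470 mm on each side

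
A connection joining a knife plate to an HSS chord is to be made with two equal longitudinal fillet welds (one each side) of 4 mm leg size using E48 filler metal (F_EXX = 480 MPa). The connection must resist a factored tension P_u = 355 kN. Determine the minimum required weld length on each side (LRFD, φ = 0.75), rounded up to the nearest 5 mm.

Throat t_e = 0.707 × 4 = 2.828 mm.
φr_n = 0.75 × 0.6 × 480 × 2.828 × 10⁻³ = 0.6108 kN/mm.
L_req = P_u / φr_n = 355 / 0.6108 = 581.2 mm total.
Per side: 581.2 / 2 = 290.6 mm.
Round up → use L = 295 mm on each side.

L = 295 mm on each side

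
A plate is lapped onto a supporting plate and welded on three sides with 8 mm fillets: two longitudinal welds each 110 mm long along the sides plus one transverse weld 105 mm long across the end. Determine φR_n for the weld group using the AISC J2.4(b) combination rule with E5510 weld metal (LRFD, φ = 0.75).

E55XX → F_EXX = 550 MPa.
t_e = 0.707 × 8 = 5.656 mm.
R_nwl = 0.6 × 550 × 5.656 × 220 × 10⁻³ = 410.6 kN (longitudinal, 2 welds).
R_nwt = 0.6 × 550 × 5.656 × 105 × 10⁻³ = 196 kN (transverse, base value).
(i) R_nwl + R_nwt = 606.6 kN; (ii) 0.85 R_nwl + 1.5 R_nwt = 643 kN.
R_n = max = 643 kN [governs: (ii)]; φR_n = 482.3 kN.

φR_n ≈ 482 kN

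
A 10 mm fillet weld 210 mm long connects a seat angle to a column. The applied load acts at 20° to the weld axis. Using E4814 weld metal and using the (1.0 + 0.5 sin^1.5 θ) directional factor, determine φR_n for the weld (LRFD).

φR_n ≈ 353 kN

E48XX → F_EXX = 480 MPa.
t_e = 0.707 × 10 = 7.07 mm; A_we = 7.07 × 210 = 1485 mm².
Directional factor: 1.0 + 0.5 sin^1.5(20°) = 1.1.
F_nw = 0.6 × 480 × 1.1 = 316.8 MPa.
φR_n = 0.75 × 316.8 × 1485 × 10⁻³ = 352.8 kN.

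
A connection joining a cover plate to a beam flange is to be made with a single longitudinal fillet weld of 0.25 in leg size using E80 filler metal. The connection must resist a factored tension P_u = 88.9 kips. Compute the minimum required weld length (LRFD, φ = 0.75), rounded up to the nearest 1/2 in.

E80XX → F_EXX = 80 ksi.
Throat t_e = 0.707 × 0.25 = 0.1767 in.
φr_n = 0.75 × 0.6 × 80 × 0.1767 = 6.363 kips/in.
L_req = P_u / φr_n = 88.9 / 6.363 = 13.97 in total.
Round up → use L = 14 in.

L = 14 in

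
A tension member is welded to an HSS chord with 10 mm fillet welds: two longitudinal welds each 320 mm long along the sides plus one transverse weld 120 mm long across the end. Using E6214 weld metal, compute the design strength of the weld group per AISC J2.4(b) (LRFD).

E62XX → F_EXX = 620 MPa.
t_e = 0.707 × 10 = 7.07 mm.
R_nwl = 0.6 × 620 × 7.07 × 640 × 10⁻³ = 1683 kN (longitudinal, 2 welds).
R_nwt = 0.6 × 620 × 7.07 × 120 × 10⁻³ = 315.6 kN (transverse, base value).
(i) R_nwl + R_nwt = 1999 kN; (ii) 0.85 R_nwl + 1.5 R_nwt = 1904 kN.
R_n = max = 1999 kN [governs: (i)]; φR_n = 1499 kN.

φR_n ≈ 1500 kN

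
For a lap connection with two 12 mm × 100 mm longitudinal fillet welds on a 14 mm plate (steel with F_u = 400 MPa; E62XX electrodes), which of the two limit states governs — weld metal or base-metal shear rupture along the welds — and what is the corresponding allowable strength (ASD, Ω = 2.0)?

E62XX → F_EXX = 620 MPa.
t_e = 0.707 × 12 = 8.484 mm; L = 200 mm.
Weld metal: R_n/Ω = (1/2.0) × 0.6 × 620 × 8.484 × 200 × 10⁻³ = 315.6 kN.
Base metal (shear rupture): R_n/Ω = (1/2.0) × 0.6 × 400 × 14 × 200 × 10⁻³ = 336 kN.
Governing: weld metal.

R_n/Ω ≈ 316 kN (weld metal governs)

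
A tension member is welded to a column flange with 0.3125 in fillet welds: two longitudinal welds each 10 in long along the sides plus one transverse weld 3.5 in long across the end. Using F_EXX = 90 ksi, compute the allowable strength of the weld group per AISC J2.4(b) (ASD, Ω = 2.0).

R_n/Ω ≈ 140 kip

t_e = 0.707 × 0.3125 = 0.2209 in.
R_nwl = 0.6 × 90 × 0.2209 × 20 = 238.6 kip (longitudinal, 2 welds).
R_nwt = 0.6 × 90 × 0.2209 × 3.5 = 41.76 kip (transverse, base value).
(i) R_nwl + R_nwt = 280.4 kip; (ii) 0.85 R_nwl + 1.5 R_nwt = 265.5 kip.
R_n = max = 280.4 kip [governs: (i)]; R_n/Ω = 140.2 kip.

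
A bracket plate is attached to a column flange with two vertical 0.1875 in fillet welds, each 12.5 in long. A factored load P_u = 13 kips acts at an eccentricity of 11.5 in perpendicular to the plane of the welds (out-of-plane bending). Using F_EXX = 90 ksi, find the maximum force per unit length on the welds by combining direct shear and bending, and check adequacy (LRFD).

L_w = 2 × 12.5 = 25 in; section modulus (unit throat) S = 2 × L²/6 = 52.08 in².
Direct shear f_v = P/L_w = 13/25 = 0.52 kip/in.
Moment M = P × e = 13 × 11.5 = 149.5 kip·in; bending f_b = M/S = 2.87 kip/in.
f_max = √(f_v² + f_b²) = √(0.52² + 2.87²) = 2.917 kip/in.
φr_n = 0.75 × 0.6 × 90 × (0.707 × 0.1875) = 5.369 kip/in → adequate.

f_max ≈ 2.92 kip/in; adequate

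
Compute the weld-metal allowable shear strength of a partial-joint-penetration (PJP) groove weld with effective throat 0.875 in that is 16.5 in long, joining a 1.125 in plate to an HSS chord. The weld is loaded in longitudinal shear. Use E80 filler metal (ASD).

R_n/Ω ≈ 346 kip

E80XX → F_EXX = 80 ksi.
Effective throat (given) t_e = 0.875 in.
A_we = 0.875 × 16.5 = 14.44 in².
F_nw = 0.6 F_EXX = 48 ksi.
R_n/Ω = (48 × 14.44) / 2.0 = 346.5 kip.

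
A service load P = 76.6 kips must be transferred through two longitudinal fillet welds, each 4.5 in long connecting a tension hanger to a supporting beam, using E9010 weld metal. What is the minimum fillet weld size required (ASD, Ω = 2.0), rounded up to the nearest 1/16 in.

E90XX → F_EXX = 90 ksi.
Total weld length L = 9 in.
Required throat t_e = P × Ω / (0.6 F_EXX × L) = 76.6 × 2.0 / (0.6 × 90 × 9) = 0.3152 in.
Required leg w = t_e / 0.707 = 0.4459 in → use 1/2 in.

w = 1/2 in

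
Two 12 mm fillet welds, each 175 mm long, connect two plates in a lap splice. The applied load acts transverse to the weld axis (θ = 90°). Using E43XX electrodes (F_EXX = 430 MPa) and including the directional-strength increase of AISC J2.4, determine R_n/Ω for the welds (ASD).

R_n/Ω ≈ 575 kN

t_e = 0.707 × 12 = 8.484 mm; A_we = 8.484 × 350 = 2969 mm².
Directional factor: 1.0 + 0.5 sin^1.5(90°) = 1.5.
F_nw = 0.6 × 430 × 1.5 = 387 MPa.
R_n/Ω = (387 × 2969) / 2.0 × 10⁻³ = 574.6 kN.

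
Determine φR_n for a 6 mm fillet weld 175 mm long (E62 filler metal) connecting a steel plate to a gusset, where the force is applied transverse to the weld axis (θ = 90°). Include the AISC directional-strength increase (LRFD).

φR_n ≈ 311 kN

E62XX → F_EXX = 620 MPa.
t_e = 0.707 × 6 = 4.242 mm; A_we = 4.242 × 175 = 742.4 mm².
Directional factor: 1.0 + 0.5 sin^1.5(90°) = 1.5.
F_nw = 0.6 × 620 × 1.5 = 558 MPa.
φR_n = 0.75 × 558 × 742.4 × 10⁻³ = 310.7 kN.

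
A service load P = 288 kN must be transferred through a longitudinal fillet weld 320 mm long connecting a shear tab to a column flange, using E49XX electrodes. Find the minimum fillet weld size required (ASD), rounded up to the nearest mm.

E49XX → F_EXX = 490 MPa.
Total weld length L = 320 mm.
Required throat t_e = P × Ω / (0.6 F_EXX × L) = 288 × 2.0 / (0.6 × 490 × 320 × 10⁻³) = 6.122 mm.
Required leg w = t_e / 0.707 = 8.66 mm → use 9 mm.

w = 9 mm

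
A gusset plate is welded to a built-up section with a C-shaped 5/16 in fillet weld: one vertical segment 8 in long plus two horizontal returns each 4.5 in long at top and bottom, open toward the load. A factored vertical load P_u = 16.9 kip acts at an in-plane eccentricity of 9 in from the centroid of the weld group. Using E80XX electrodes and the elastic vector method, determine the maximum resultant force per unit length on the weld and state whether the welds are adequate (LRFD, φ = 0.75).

E80XX → F_EXX = 80 ksi.
Total weld length L_w = 17 in. Treat welds as unit-width lines.
Centroid: x̄ = 2×4.5×2.25 / 17 = 1.191 in from the vertical weld.
Polar moment about centroid: J = I_x + I_y = [8³/12 + 2×4.5×4²] + [8×1.191² + 2(4.5³/12 + 4.5×1.059²)] = 223.3 in³.
Direct shear f_v = P/L_w = 16.9 / 17 = 0.9941 kip/in (vertical).
Torsion M = P·e = 16.9 × 9 = 152.1 kip·in.
Critical point at (x, y) = (3.309, 4) from centroid. f_tx = M·y/J = 2.725 kip/in; f_ty = M·x/J = 2.254 kip/in.
Resultant f_max = √[f_tx² + (f_v + f_ty)²] = √[2.725² + (0.9941 + 2.254)²] = 4.239 kip/in.
Capacity per unit length: φr_n = 0.75 × 0.6 × 80 × (0.707 × 0.3125) = 7.954 kip/in.
4.239 ≤ 7.954 → adequate.

f_max ≈ 4.24 kip/in; adequate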